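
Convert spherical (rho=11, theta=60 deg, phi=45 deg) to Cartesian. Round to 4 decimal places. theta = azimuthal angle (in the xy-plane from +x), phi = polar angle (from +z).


x = 11 * sin(45) * cos(60) = 3.8891
y = 11 * sin(45) * sin(60) = 6.7361
z = 11 * cos(45) = 7.7782

(3.8891, 6.7361, 7.7782)


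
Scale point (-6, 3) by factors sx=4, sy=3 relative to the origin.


Scaling: (x*sx, y*sy) = (-6*4, 3*3) = (-24, 9)

(-24, 9)


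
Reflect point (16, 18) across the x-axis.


Reflection across x-axis: (x, y) -> (x, -y)
(16, 18) -> (16, -18)

(16, -18)


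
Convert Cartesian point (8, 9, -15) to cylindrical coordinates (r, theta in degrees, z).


r = sqrt(8^2 + 9^2) = 12.0416
theta = atan2(9, 8) = 48.3665 deg
z = -15

r = 12.0416, theta = 48.3665 deg, z = -15


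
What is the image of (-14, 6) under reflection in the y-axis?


Reflection across y-axis: (x, y) -> (-x, y)
(-14, 6) -> (14, 6)

(14, 6)


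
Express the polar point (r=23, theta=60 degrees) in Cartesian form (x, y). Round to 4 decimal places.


x = 23 * cos(60) = 11.5
y = 23 * sin(60) = 19.9186

(11.5, 19.9186)


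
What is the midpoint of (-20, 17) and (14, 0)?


Midpoint = ((-20+14)/2, (17+0)/2) = (-3, 8.5)

(-3, 8.5)


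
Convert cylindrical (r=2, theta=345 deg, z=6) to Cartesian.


x = 2 * cos(345) = 1.9319
y = 2 * sin(345) = -0.5176
z = 6

(1.9319, -0.5176, 6)


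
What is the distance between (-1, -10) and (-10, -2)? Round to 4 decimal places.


d = sqrt((-10--1)^2 + (-2--10)^2) = 12.0416

12.0416


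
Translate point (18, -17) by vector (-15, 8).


Translation: (x+dx, y+dy) = (18+-15, -17+8) = (3, -9)

(3, -9)


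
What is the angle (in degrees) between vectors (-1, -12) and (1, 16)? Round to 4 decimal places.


dot = -1*1 + -12*16 = -193
|u| = 12.0416, |v| = 16.0312
cos(angle) = -0.9998
angle = 178.8127 degrees

178.8127 degrees


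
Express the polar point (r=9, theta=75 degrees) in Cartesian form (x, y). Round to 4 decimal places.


x = 9 * cos(75) = 2.3294
y = 9 * sin(75) = 8.6933

(2.3294, 8.6933)


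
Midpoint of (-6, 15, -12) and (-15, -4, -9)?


Midpoint = ((-6+-15)/2, (15+-4)/2, (-12+-9)/2) = (-10.5, 5.5, -10.5)

(-10.5, 5.5, -10.5)


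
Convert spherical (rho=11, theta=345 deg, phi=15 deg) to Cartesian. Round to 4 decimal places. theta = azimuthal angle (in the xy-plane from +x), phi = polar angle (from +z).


x = 11 * sin(15) * cos(345) = 2.75
y = 11 * sin(15) * sin(345) = -0.7369
z = 11 * cos(15) = 10.6252

(2.75, -0.7369, 10.6252)


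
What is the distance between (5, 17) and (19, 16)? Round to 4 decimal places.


d = sqrt((19-5)^2 + (16-17)^2) = 14.0357

14.0357


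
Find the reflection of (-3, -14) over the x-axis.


Reflection across x-axis: (x, y) -> (x, -y)
(-3, -14) -> (-3, 14)

(-3, 14)


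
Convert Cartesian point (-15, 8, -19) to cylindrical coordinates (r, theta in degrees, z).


r = sqrt((-15)^2 + 8^2) = 17
theta = atan2(8, -15) = 151.9275 deg
z = -19

r = 17, theta = 151.9275 deg, z = -19


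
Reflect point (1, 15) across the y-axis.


Reflection across y-axis: (x, y) -> (-x, y)
(1, 15) -> (-1, 15)

(-1, 15)


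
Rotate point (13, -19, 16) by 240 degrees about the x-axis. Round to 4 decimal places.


x' = 13
y' = -19*cos(240) - 16*sin(240) = 23.3564
z' = -19*sin(240) + 16*cos(240) = 8.4545

(13, 23.3564, 8.4545)


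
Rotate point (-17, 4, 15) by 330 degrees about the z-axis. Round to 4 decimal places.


x' = -17*cos(330) - 4*sin(330) = -12.7224
y' = -17*sin(330) + 4*cos(330) = 11.9641
z' = 15

(-12.7224, 11.9641, 15)


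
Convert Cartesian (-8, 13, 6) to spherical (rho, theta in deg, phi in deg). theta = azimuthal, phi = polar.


rho = sqrt((-8)^2 + 13^2 + 6^2) = 16.4012
theta = atan2(13, -8) = 121.6075 deg
phi = acos(6/16.4012) = 68.5415 deg

rho = 16.4012, theta = 121.6075 deg, phi = 68.5415 deg


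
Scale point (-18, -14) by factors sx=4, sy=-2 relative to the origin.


Scaling: (x*sx, y*sy) = (-18*4, -14*-2) = (-72, 28)

(-72, 28)


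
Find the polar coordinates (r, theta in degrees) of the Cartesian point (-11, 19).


r = sqrt((-11)^2 + 19^2) = 21.9545
theta = atan2(19, -11) = 120.0686 degrees

r = 21.9545, theta = 120.0686 degrees


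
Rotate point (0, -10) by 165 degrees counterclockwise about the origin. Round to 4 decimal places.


x' = 0*cos(165) - -10*sin(165) = 2.5882
y' = 0*sin(165) + -10*cos(165) = 9.6593

(2.5882, 9.6593)


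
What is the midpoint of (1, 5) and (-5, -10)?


Midpoint = ((1+-5)/2, (5+-10)/2) = (-2, -2.5)

(-2, -2.5)


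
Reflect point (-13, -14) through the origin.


Reflection through origin: (x, y) -> (-x, -y)
(-13, -14) -> (13, 14)

(13, 14)


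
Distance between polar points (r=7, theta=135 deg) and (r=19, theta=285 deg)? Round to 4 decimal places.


d = sqrt(r1^2 + r2^2 - 2*r1*r2*cos(t2-t1))
d = sqrt(7^2 + 19^2 - 2*7*19*cos(285-135)) = 25.3054

25.3054


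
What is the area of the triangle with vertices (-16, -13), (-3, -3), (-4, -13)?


Area = |x1(y2-y3) + x2(y3-y1) + x3(y1-y2)| / 2
= |-16*(-3--13) + -3*(-13--13) + -4*(-13--3)| / 2
= 60

60


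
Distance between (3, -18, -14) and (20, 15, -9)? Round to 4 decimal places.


d = sqrt((20-3)^2 + (15--18)^2 + (-9--14)^2) = 37.4566

37.4566


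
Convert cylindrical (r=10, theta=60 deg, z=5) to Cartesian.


x = 10 * cos(60) = 5
y = 10 * sin(60) = 8.6603
z = 5

(5, 8.6603, 5)


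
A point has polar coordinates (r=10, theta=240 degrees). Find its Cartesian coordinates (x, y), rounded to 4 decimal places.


x = 10 * cos(240) = -5
y = 10 * sin(240) = -8.6603

(-5, -8.6603)


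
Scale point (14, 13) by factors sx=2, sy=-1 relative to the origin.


Scaling: (x*sx, y*sy) = (14*2, 13*-1) = (28, -13)

(28, -13)


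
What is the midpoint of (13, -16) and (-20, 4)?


Midpoint = ((13+-20)/2, (-16+4)/2) = (-3.5, -6)

(-3.5, -6)


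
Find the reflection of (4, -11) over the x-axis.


Reflection across x-axis: (x, y) -> (x, -y)
(4, -11) -> (4, 11)

(4, 11)


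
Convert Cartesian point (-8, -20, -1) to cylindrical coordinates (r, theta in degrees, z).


r = sqrt((-8)^2 + (-20)^2) = 21.5407
theta = atan2(-20, -8) = 248.1986 deg
z = -1

r = 21.5407, theta = 248.1986 deg, z = -1


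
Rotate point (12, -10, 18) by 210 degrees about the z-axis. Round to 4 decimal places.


x' = 12*cos(210) - -10*sin(210) = -15.3923
y' = 12*sin(210) + -10*cos(210) = 2.6603
z' = 18

(-15.3923, 2.6603, 18)


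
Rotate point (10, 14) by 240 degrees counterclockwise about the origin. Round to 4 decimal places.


x' = 10*cos(240) - 14*sin(240) = 7.1244
y' = 10*sin(240) + 14*cos(240) = -15.6603

(7.1244, -15.6603)


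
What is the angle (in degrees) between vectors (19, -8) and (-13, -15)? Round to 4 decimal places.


dot = 19*-13 + -8*-15 = -127
|u| = 20.6155, |v| = 19.8494
cos(angle) = -0.3104
angle = 108.0807 degrees

108.0807 degrees


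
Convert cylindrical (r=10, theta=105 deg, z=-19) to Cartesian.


x = 10 * cos(105) = -2.5882
y = 10 * sin(105) = 9.6593
z = -19

(-2.5882, 9.6593, -19)


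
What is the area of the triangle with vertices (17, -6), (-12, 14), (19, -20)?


Area = |x1(y2-y3) + x2(y3-y1) + x3(y1-y2)| / 2
= |17*(14--20) + -12*(-20--6) + 19*(-6-14)| / 2
= 183

183


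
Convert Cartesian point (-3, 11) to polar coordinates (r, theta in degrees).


r = sqrt((-3)^2 + 11^2) = 11.4018
theta = atan2(11, -3) = 105.2551 degrees

r = 11.4018, theta = 105.2551 degrees


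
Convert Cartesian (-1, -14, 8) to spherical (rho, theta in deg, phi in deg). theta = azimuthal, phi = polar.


rho = sqrt((-1)^2 + (-14)^2 + 8^2) = 16.1555
theta = atan2(-14, -1) = 265.9144 deg
phi = acos(8/16.1555) = 60.3179 deg

rho = 16.1555, theta = 265.9144 deg, phi = 60.3179 deg


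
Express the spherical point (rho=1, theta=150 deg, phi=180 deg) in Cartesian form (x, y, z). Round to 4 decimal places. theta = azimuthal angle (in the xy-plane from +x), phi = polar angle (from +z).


x = 1 * sin(180) * cos(150) = 0
y = 1 * sin(180) * sin(150) = 0
z = 1 * cos(180) = -1

(0, 0, -1)


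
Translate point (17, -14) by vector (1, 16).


Translation: (x+dx, y+dy) = (17+1, -14+16) = (18, 2)

(18, 2)


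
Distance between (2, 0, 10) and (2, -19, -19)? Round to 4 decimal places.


d = sqrt((2-2)^2 + (-19-0)^2 + (-19-10)^2) = 34.6699

34.6699


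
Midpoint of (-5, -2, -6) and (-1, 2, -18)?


Midpoint = ((-5+-1)/2, (-2+2)/2, (-6+-18)/2) = (-3, 0, -12)

(-3, 0, -12)


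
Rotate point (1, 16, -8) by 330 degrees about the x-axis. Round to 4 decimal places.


x' = 1
y' = 16*cos(330) - -8*sin(330) = 9.8564
z' = 16*sin(330) + -8*cos(330) = -14.9282

(1, 9.8564, -14.9282)


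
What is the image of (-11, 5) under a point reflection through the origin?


Reflection through origin: (x, y) -> (-x, -y)
(-11, 5) -> (11, -5)

(11, -5)


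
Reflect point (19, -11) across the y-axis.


Reflection across y-axis: (x, y) -> (-x, y)
(19, -11) -> (-19, -11)

(-19, -11)


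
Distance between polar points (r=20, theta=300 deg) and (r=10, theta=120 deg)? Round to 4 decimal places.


d = sqrt(r1^2 + r2^2 - 2*r1*r2*cos(t2-t1))
d = sqrt(20^2 + 10^2 - 2*20*10*cos(120-300)) = 30

30


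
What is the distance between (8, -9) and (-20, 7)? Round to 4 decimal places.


d = sqrt((-20-8)^2 + (7--9)^2) = 32.249

32.249


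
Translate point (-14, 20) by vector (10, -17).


Translation: (x+dx, y+dy) = (-14+10, 20+-17) = (-4, 3)

(-4, 3)


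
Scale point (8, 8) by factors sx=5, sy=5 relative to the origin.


Scaling: (x*sx, y*sy) = (8*5, 8*5) = (40, 40)

(40, 40)


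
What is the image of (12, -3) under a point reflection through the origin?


Reflection through origin: (x, y) -> (-x, -y)
(12, -3) -> (-12, 3)

(-12, 3)


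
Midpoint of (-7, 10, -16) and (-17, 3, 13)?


Midpoint = ((-7+-17)/2, (10+3)/2, (-16+13)/2) = (-12, 6.5, -1.5)

(-12, 6.5, -1.5)


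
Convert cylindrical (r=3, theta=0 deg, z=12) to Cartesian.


x = 3 * cos(0) = 3
y = 3 * sin(0) = 0
z = 12

(3, 0, 12)


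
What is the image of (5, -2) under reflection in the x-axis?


Reflection across x-axis: (x, y) -> (x, -y)
(5, -2) -> (5, 2)

(5, 2)


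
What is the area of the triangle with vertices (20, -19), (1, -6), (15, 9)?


Area = |x1(y2-y3) + x2(y3-y1) + x3(y1-y2)| / 2
= |20*(-6-9) + 1*(9--19) + 15*(-19--6)| / 2
= 233.5

233.5


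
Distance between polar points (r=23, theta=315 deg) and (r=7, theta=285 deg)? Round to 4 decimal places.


d = sqrt(r1^2 + r2^2 - 2*r1*r2*cos(t2-t1))
d = sqrt(23^2 + 7^2 - 2*23*7*cos(285-315)) = 17.2957

17.2957


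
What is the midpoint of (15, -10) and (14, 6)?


Midpoint = ((15+14)/2, (-10+6)/2) = (14.5, -2)

(14.5, -2)


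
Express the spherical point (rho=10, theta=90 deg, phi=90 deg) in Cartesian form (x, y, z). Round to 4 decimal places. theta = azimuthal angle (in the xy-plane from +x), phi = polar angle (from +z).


x = 10 * sin(90) * cos(90) = 0
y = 10 * sin(90) * sin(90) = 10
z = 10 * cos(90) = 0

(0, 10, 0)


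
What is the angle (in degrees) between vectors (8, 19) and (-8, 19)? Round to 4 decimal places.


dot = 8*-8 + 19*19 = 297
|u| = 20.6155, |v| = 20.6155
cos(angle) = 0.6988
angle = 45.6673 degrees

45.6673 degrees


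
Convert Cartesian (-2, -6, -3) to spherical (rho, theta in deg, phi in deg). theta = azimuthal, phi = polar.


rho = sqrt((-2)^2 + (-6)^2 + (-3)^2) = 7
theta = atan2(-6, -2) = 251.5651 deg
phi = acos(-3/7) = 115.3769 deg

rho = 7, theta = 251.5651 deg, phi = 115.3769 deg


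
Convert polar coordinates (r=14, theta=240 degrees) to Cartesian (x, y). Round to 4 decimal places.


x = 14 * cos(240) = -7
y = 14 * sin(240) = -12.1244

(-7, -12.1244)


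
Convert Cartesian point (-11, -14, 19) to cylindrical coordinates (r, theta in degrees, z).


r = sqrt((-11)^2 + (-14)^2) = 17.8045
theta = atan2(-14, -11) = 231.8428 deg
z = 19

r = 17.8045, theta = 231.8428 deg, z = 19


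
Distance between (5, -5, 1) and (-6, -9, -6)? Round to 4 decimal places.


d = sqrt((-6-5)^2 + (-9--5)^2 + (-6-1)^2) = 13.6382

13.6382


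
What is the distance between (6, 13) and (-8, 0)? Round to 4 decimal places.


d = sqrt((-8-6)^2 + (0-13)^2) = 19.105

19.105


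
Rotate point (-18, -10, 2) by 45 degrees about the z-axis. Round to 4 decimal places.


x' = -18*cos(45) - -10*sin(45) = -5.6569
y' = -18*sin(45) + -10*cos(45) = -19.799
z' = 2

(-5.6569, -19.799, 2)


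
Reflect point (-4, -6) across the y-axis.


Reflection across y-axis: (x, y) -> (-x, y)
(-4, -6) -> (4, -6)

(4, -6)


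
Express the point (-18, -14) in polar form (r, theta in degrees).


r = sqrt((-18)^2 + (-14)^2) = 22.8035
theta = atan2(-14, -18) = 217.875 degrees

r = 22.8035, theta = 217.875 degrees


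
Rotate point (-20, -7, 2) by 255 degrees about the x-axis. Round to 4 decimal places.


x' = -20
y' = -7*cos(255) - 2*sin(255) = 3.7436
z' = -7*sin(255) + 2*cos(255) = 6.2438

(-20, 3.7436, 6.2438)


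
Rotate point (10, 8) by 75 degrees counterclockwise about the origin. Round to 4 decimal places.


x' = 10*cos(75) - 8*sin(75) = -5.1392
y' = 10*sin(75) + 8*cos(75) = 11.7298

(-5.1392, 11.7298)


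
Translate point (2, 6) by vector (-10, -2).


Translation: (x+dx, y+dy) = (2+-10, 6+-2) = (-8, 4)

(-8, 4)


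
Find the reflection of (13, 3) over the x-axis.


Reflection across x-axis: (x, y) -> (x, -y)
(13, 3) -> (13, -3)

(13, -3)


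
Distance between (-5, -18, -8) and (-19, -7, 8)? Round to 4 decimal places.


d = sqrt((-19--5)^2 + (-7--18)^2 + (8--8)^2) = 23.9374

23.9374


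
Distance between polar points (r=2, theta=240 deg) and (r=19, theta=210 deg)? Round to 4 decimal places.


d = sqrt(r1^2 + r2^2 - 2*r1*r2*cos(t2-t1))
d = sqrt(2^2 + 19^2 - 2*2*19*cos(210-240)) = 17.2969

17.2969


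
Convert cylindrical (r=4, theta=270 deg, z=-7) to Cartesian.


x = 4 * cos(270) = 0
y = 4 * sin(270) = -4
z = -7

(0, -4, -7)


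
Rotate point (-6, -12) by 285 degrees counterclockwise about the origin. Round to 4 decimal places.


x' = -6*cos(285) - -12*sin(285) = -13.144
y' = -6*sin(285) + -12*cos(285) = 2.6897

(-13.144, 2.6897)


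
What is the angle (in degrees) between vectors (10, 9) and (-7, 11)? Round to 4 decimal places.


dot = 10*-7 + 9*11 = 29
|u| = 13.4536, |v| = 13.0384
cos(angle) = 0.1653
angle = 80.484 degrees

80.484 degrees


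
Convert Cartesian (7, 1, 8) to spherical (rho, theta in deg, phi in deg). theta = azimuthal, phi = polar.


rho = sqrt(7^2 + 1^2 + 8^2) = 10.6771
theta = atan2(1, 7) = 8.1301 deg
phi = acos(8/10.6771) = 41.4729 deg

rho = 10.6771, theta = 8.1301 deg, phi = 41.4729 deg


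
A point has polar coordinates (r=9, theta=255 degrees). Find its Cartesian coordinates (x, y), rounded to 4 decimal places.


x = 9 * cos(255) = -2.3294
y = 9 * sin(255) = -8.6933

(-2.3294, -8.6933)


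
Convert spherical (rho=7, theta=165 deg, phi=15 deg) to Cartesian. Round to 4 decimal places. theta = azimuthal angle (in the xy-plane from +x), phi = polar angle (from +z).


x = 7 * sin(15) * cos(165) = -1.75
y = 7 * sin(15) * sin(165) = 0.4689
z = 7 * cos(15) = 6.7615

(-1.75, 0.4689, 6.7615)


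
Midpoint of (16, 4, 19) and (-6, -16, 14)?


Midpoint = ((16+-6)/2, (4+-16)/2, (19+14)/2) = (5, -6, 16.5)

(5, -6, 16.5)


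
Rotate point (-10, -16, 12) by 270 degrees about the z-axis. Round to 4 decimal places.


x' = -10*cos(270) - -16*sin(270) = -16
y' = -10*sin(270) + -16*cos(270) = 10
z' = 12

(-16, 10, 12)


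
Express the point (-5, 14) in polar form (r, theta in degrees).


r = sqrt((-5)^2 + 14^2) = 14.8661
theta = atan2(14, -5) = 109.6538 degrees

r = 14.8661, theta = 109.6538 degrees


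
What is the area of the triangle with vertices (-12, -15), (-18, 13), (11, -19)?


Area = |x1(y2-y3) + x2(y3-y1) + x3(y1-y2)| / 2
= |-12*(13--19) + -18*(-19--15) + 11*(-15-13)| / 2
= 310

310


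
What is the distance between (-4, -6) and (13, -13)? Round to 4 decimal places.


d = sqrt((13--4)^2 + (-13--6)^2) = 18.3848

18.3848


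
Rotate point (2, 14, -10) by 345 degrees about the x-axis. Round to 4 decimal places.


x' = 2
y' = 14*cos(345) - -10*sin(345) = 10.9348
z' = 14*sin(345) + -10*cos(345) = -13.2827

(2, 10.9348, -13.2827)


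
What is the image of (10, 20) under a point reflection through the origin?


Reflection through origin: (x, y) -> (-x, -y)
(10, 20) -> (-10, -20)

(-10, -20)


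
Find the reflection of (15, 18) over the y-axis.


Reflection across y-axis: (x, y) -> (-x, y)
(15, 18) -> (-15, 18)

(-15, 18)


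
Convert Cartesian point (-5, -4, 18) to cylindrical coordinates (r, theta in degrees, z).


r = sqrt((-5)^2 + (-4)^2) = 6.4031
theta = atan2(-4, -5) = 218.6598 deg
z = 18

r = 6.4031, theta = 218.6598 deg, z = 18


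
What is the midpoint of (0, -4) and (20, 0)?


Midpoint = ((0+20)/2, (-4+0)/2) = (10, -2)

(10, -2)


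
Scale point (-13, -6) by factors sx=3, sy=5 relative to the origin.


Scaling: (x*sx, y*sy) = (-13*3, -6*5) = (-39, -30)

(-39, -30)


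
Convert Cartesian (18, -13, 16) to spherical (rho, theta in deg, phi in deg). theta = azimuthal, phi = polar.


rho = sqrt(18^2 + (-13)^2 + 16^2) = 27.3679
theta = atan2(-13, 18) = 324.1623 deg
phi = acos(16/27.3679) = 54.2233 deg

rho = 27.3679, theta = 324.1623 deg, phi = 54.2233 deg


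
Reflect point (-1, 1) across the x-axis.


Reflection across x-axis: (x, y) -> (x, -y)
(-1, 1) -> (-1, -1)

(-1, -1)


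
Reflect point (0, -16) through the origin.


Reflection through origin: (x, y) -> (-x, -y)
(0, -16) -> (0, 16)

(0, 16)


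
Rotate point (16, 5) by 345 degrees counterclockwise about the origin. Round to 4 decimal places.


x' = 16*cos(345) - 5*sin(345) = 16.7489
y' = 16*sin(345) + 5*cos(345) = 0.6885

(16.7489, 0.6885)


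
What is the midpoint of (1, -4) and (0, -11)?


Midpoint = ((1+0)/2, (-4+-11)/2) = (0.5, -7.5)

(0.5, -7.5)


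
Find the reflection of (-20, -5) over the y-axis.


Reflection across y-axis: (x, y) -> (-x, y)
(-20, -5) -> (20, -5)

(20, -5)


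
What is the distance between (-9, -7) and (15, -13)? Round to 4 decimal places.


d = sqrt((15--9)^2 + (-13--7)^2) = 24.7386

24.7386


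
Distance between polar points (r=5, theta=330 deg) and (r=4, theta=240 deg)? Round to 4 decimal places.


d = sqrt(r1^2 + r2^2 - 2*r1*r2*cos(t2-t1))
d = sqrt(5^2 + 4^2 - 2*5*4*cos(240-330)) = 6.4031

6.4031


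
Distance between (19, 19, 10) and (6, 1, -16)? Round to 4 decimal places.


d = sqrt((6-19)^2 + (1-19)^2 + (-16-10)^2) = 34.1906

34.1906


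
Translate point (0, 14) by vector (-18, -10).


Translation: (x+dx, y+dy) = (0+-18, 14+-10) = (-18, 4)

(-18, 4)


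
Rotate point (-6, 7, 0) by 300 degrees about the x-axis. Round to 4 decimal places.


x' = -6
y' = 7*cos(300) - 0*sin(300) = 3.5
z' = 7*sin(300) + 0*cos(300) = -6.0622

(-6, 3.5, -6.0622)


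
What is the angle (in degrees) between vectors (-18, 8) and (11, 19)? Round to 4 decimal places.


dot = -18*11 + 8*19 = -46
|u| = 19.6977, |v| = 21.9545
cos(angle) = -0.1064
angle = 96.1061 degrees

96.1061 degrees


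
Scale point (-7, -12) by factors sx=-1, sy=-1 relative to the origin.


Scaling: (x*sx, y*sy) = (-7*-1, -12*-1) = (7, 12)

(7, 12)


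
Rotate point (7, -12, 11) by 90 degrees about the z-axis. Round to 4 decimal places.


x' = 7*cos(90) - -12*sin(90) = 12
y' = 7*sin(90) + -12*cos(90) = 7
z' = 11

(12, 7, 11)


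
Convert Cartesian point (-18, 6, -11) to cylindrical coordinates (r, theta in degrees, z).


r = sqrt((-18)^2 + 6^2) = 18.9737
theta = atan2(6, -18) = 161.5651 deg
z = -11

r = 18.9737, theta = 161.5651 deg, z = -11


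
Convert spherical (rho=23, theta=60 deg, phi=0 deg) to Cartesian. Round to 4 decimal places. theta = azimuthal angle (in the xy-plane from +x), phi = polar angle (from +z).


x = 23 * sin(0) * cos(60) = 0
y = 23 * sin(0) * sin(60) = 0
z = 23 * cos(0) = 23

(0, 0, 23)


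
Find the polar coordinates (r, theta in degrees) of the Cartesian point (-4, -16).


r = sqrt((-4)^2 + (-16)^2) = 16.4924
theta = atan2(-16, -4) = 255.9638 degrees

r = 16.4924, theta = 255.9638 degrees


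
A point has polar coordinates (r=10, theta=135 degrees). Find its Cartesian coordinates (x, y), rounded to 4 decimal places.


x = 10 * cos(135) = -7.0711
y = 10 * sin(135) = 7.0711

(-7.0711, 7.0711)


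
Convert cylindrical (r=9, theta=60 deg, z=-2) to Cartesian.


x = 9 * cos(60) = 4.5
y = 9 * sin(60) = 7.7942
z = -2

(4.5, 7.7942, -2)


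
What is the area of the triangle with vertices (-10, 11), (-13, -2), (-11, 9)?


Area = |x1(y2-y3) + x2(y3-y1) + x3(y1-y2)| / 2
= |-10*(-2-9) + -13*(9-11) + -11*(11--2)| / 2
= 3.5

3.5


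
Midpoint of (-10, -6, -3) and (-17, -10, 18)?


Midpoint = ((-10+-17)/2, (-6+-10)/2, (-3+18)/2) = (-13.5, -8, 7.5)

(-13.5, -8, 7.5)


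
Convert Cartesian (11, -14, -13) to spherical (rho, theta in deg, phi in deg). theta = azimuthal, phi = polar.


rho = sqrt(11^2 + (-14)^2 + (-13)^2) = 22.0454
theta = atan2(-14, 11) = 308.1572 deg
phi = acos(-13/22.0454) = 126.1352 deg

rho = 22.0454, theta = 308.1572 deg, phi = 126.1352 deg


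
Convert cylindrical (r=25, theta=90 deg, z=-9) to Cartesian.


x = 25 * cos(90) = 0
y = 25 * sin(90) = 25
z = -9

(0, 25, -9)


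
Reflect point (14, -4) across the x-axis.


Reflection across x-axis: (x, y) -> (x, -y)
(14, -4) -> (14, 4)

(14, 4)


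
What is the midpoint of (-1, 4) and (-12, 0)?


Midpoint = ((-1+-12)/2, (4+0)/2) = (-6.5, 2)

(-6.5, 2)


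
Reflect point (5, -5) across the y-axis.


Reflection across y-axis: (x, y) -> (-x, y)
(5, -5) -> (-5, -5)

(-5, -5)


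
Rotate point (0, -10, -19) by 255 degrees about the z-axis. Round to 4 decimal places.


x' = 0*cos(255) - -10*sin(255) = -9.6593
y' = 0*sin(255) + -10*cos(255) = 2.5882
z' = -19

(-9.6593, 2.5882, -19)


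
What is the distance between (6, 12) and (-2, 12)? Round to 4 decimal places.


d = sqrt((-2-6)^2 + (12-12)^2) = 8

8


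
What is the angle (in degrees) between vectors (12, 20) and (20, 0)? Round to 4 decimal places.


dot = 12*20 + 20*0 = 240
|u| = 23.3238, |v| = 20
cos(angle) = 0.5145
angle = 59.0362 degrees

59.0362 degrees


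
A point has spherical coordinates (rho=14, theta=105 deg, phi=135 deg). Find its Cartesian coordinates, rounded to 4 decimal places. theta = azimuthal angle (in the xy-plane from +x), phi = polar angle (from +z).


x = 14 * sin(135) * cos(105) = -2.5622
y = 14 * sin(135) * sin(105) = 9.5622
z = 14 * cos(135) = -9.8995

(-2.5622, 9.5622, -9.8995)


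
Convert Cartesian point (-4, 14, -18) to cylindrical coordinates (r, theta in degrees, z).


r = sqrt((-4)^2 + 14^2) = 14.5602
theta = atan2(14, -4) = 105.9454 deg
z = -18

r = 14.5602, theta = 105.9454 deg, z = -18


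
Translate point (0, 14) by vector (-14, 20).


Translation: (x+dx, y+dy) = (0+-14, 14+20) = (-14, 34)

(-14, 34)


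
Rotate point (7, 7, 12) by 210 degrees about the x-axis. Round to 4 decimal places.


x' = 7
y' = 7*cos(210) - 12*sin(210) = -0.0622
z' = 7*sin(210) + 12*cos(210) = -13.8923

(7, -0.0622, -13.8923)


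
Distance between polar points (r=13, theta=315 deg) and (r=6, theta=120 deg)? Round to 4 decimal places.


d = sqrt(r1^2 + r2^2 - 2*r1*r2*cos(t2-t1))
d = sqrt(13^2 + 6^2 - 2*13*6*cos(120-315)) = 18.8596

18.8596


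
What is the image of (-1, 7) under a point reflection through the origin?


Reflection through origin: (x, y) -> (-x, -y)
(-1, 7) -> (1, -7)

(1, -7)


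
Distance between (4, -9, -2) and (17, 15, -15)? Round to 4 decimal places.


d = sqrt((17-4)^2 + (15--9)^2 + (-15--2)^2) = 30.2324

30.2324


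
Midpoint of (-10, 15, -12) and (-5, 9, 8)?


Midpoint = ((-10+-5)/2, (15+9)/2, (-12+8)/2) = (-7.5, 12, -2)

(-7.5, 12, -2)


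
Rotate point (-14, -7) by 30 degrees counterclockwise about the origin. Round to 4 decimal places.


x' = -14*cos(30) - -7*sin(30) = -8.6244
y' = -14*sin(30) + -7*cos(30) = -13.0622

(-8.6244, -13.0622)


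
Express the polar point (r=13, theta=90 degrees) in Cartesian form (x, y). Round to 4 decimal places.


x = 13 * cos(90) = 0
y = 13 * sin(90) = 13

(0, 13)


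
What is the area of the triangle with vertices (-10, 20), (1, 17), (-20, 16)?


Area = |x1(y2-y3) + x2(y3-y1) + x3(y1-y2)| / 2
= |-10*(17-16) + 1*(16-20) + -20*(20-17)| / 2
= 37

37


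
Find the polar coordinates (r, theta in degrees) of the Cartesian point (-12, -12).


r = sqrt((-12)^2 + (-12)^2) = 16.9706
theta = atan2(-12, -12) = 225 degrees

r = 16.9706, theta = 225 degrees


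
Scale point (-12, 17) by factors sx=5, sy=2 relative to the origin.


Scaling: (x*sx, y*sy) = (-12*5, 17*2) = (-60, 34)

(-60, 34)


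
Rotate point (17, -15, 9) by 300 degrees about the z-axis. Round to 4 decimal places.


x' = 17*cos(300) - -15*sin(300) = -4.4904
y' = 17*sin(300) + -15*cos(300) = -22.2224
z' = 9

(-4.4904, -22.2224, 9)


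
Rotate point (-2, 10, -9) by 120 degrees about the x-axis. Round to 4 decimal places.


x' = -2
y' = 10*cos(120) - -9*sin(120) = 2.7942
z' = 10*sin(120) + -9*cos(120) = 13.1603

(-2, 2.7942, 13.1603)


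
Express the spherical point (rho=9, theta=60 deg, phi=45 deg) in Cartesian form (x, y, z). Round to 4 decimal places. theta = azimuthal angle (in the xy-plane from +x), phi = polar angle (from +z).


x = 9 * sin(45) * cos(60) = 3.182
y = 9 * sin(45) * sin(60) = 5.5114
z = 9 * cos(45) = 6.364

(3.182, 5.5114, 6.364)


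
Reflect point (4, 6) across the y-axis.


Reflection across y-axis: (x, y) -> (-x, y)
(4, 6) -> (-4, 6)

(-4, 6)


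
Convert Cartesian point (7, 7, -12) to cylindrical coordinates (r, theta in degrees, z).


r = sqrt(7^2 + 7^2) = 9.8995
theta = atan2(7, 7) = 45 deg
z = -12

r = 9.8995, theta = 45 deg, z = -12


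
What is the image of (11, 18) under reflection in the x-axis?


Reflection across x-axis: (x, y) -> (x, -y)
(11, 18) -> (11, -18)

(11, -18)


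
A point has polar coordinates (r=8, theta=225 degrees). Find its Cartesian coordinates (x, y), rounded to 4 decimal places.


x = 8 * cos(225) = -5.6569
y = 8 * sin(225) = -5.6569

(-5.6569, -5.6569)


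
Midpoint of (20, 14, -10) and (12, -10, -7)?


Midpoint = ((20+12)/2, (14+-10)/2, (-10+-7)/2) = (16, 2, -8.5)

(16, 2, -8.5)


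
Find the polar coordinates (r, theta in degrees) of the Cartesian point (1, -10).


r = sqrt(1^2 + (-10)^2) = 10.0499
theta = atan2(-10, 1) = 275.7106 degrees

r = 10.0499, theta = 275.7106 degrees


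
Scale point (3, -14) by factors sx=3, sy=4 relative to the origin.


Scaling: (x*sx, y*sy) = (3*3, -14*4) = (9, -56)

(9, -56)


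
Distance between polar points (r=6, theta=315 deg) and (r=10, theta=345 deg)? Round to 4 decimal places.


d = sqrt(r1^2 + r2^2 - 2*r1*r2*cos(t2-t1))
d = sqrt(6^2 + 10^2 - 2*6*10*cos(345-315)) = 5.6637

5.6637


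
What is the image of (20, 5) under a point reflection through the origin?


Reflection through origin: (x, y) -> (-x, -y)
(20, 5) -> (-20, -5)

(-20, -5)


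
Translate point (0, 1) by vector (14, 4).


Translation: (x+dx, y+dy) = (0+14, 1+4) = (14, 5)

(14, 5)


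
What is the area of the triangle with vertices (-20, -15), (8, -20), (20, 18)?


Area = |x1(y2-y3) + x2(y3-y1) + x3(y1-y2)| / 2
= |-20*(-20-18) + 8*(18--15) + 20*(-15--20)| / 2
= 562

562


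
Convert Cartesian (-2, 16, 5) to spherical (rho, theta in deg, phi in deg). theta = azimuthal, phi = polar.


rho = sqrt((-2)^2 + 16^2 + 5^2) = 16.8819
theta = atan2(16, -2) = 97.125 deg
phi = acos(5/16.8819) = 72.772 deg

rho = 16.8819, theta = 97.125 deg, phi = 72.772 deg


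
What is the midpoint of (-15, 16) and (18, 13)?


Midpoint = ((-15+18)/2, (16+13)/2) = (1.5, 14.5)

(1.5, 14.5)


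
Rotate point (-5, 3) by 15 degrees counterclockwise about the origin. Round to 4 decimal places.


x' = -5*cos(15) - 3*sin(15) = -5.6061
y' = -5*sin(15) + 3*cos(15) = 1.6037

(-5.6061, 1.6037)


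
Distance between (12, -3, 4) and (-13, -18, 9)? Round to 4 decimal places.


d = sqrt((-13-12)^2 + (-18--3)^2 + (9-4)^2) = 29.5804

29.5804


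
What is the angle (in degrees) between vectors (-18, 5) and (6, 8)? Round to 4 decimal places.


dot = -18*6 + 5*8 = -68
|u| = 18.6815, |v| = 10
cos(angle) = -0.364
angle = 111.3458 degrees

111.3458 degrees


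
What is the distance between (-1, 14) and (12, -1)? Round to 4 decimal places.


d = sqrt((12--1)^2 + (-1-14)^2) = 19.8494

19.8494


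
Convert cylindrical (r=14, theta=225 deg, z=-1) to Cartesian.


x = 14 * cos(225) = -9.8995
y = 14 * sin(225) = -9.8995
z = -1

(-9.8995, -9.8995, -1)


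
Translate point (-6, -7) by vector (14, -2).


Translation: (x+dx, y+dy) = (-6+14, -7+-2) = (8, -9)

(8, -9)


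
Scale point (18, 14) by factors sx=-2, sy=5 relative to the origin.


Scaling: (x*sx, y*sy) = (18*-2, 14*5) = (-36, 70)

(-36, 70)


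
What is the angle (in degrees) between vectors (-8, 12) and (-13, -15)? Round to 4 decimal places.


dot = -8*-13 + 12*-15 = -76
|u| = 14.4222, |v| = 19.8494
cos(angle) = -0.2655
angle = 105.3955 degrees

105.3955 degrees


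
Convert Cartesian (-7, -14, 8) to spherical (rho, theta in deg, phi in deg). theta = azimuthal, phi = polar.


rho = sqrt((-7)^2 + (-14)^2 + 8^2) = 17.5784
theta = atan2(-14, -7) = 243.4349 deg
phi = acos(8/17.5784) = 62.9284 deg

rho = 17.5784, theta = 243.4349 deg, phi = 62.9284 deg


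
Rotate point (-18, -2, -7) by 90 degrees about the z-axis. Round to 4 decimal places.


x' = -18*cos(90) - -2*sin(90) = 2
y' = -18*sin(90) + -2*cos(90) = -18
z' = -7

(2, -18, -7)


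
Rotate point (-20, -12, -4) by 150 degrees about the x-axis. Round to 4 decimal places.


x' = -20
y' = -12*cos(150) - -4*sin(150) = 12.3923
z' = -12*sin(150) + -4*cos(150) = -2.5359

(-20, 12.3923, -2.5359)


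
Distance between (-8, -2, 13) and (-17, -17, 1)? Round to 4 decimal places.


d = sqrt((-17--8)^2 + (-17--2)^2 + (1-13)^2) = 21.2132

21.2132


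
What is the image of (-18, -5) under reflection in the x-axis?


Reflection across x-axis: (x, y) -> (x, -y)
(-18, -5) -> (-18, 5)

(-18, 5)


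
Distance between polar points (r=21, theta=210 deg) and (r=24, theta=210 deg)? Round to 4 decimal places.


d = sqrt(r1^2 + r2^2 - 2*r1*r2*cos(t2-t1))
d = sqrt(21^2 + 24^2 - 2*21*24*cos(210-210)) = 3

3


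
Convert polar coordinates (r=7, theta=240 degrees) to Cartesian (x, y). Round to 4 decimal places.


x = 7 * cos(240) = -3.5
y = 7 * sin(240) = -6.0622

(-3.5, -6.0622)


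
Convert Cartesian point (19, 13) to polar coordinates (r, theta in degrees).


r = sqrt(19^2 + 13^2) = 23.0217
theta = atan2(13, 19) = 34.3803 degrees

r = 23.0217, theta = 34.3803 degrees


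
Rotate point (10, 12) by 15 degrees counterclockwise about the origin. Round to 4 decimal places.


x' = 10*cos(15) - 12*sin(15) = 6.5534
y' = 10*sin(15) + 12*cos(15) = 14.1793

(6.5534, 14.1793)


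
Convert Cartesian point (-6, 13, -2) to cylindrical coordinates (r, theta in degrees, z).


r = sqrt((-6)^2 + 13^2) = 14.3178
theta = atan2(13, -6) = 114.7751 deg
z = -2

r = 14.3178, theta = 114.7751 deg, z = -2


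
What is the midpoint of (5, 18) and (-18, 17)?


Midpoint = ((5+-18)/2, (18+17)/2) = (-6.5, 17.5)

(-6.5, 17.5)


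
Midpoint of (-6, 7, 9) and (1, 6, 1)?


Midpoint = ((-6+1)/2, (7+6)/2, (9+1)/2) = (-2.5, 6.5, 5)

(-2.5, 6.5, 5)


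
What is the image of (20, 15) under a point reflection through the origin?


Reflection through origin: (x, y) -> (-x, -y)
(20, 15) -> (-20, -15)

(-20, -15)


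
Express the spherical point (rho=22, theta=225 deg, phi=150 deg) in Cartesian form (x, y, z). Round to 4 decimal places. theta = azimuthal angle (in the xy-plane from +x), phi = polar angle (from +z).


x = 22 * sin(150) * cos(225) = -7.7782
y = 22 * sin(150) * sin(225) = -7.7782
z = 22 * cos(150) = -19.0526

(-7.7782, -7.7782, -19.0526)


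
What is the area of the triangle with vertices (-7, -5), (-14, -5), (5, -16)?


Area = |x1(y2-y3) + x2(y3-y1) + x3(y1-y2)| / 2
= |-7*(-5--16) + -14*(-16--5) + 5*(-5--5)| / 2
= 38.5

38.5


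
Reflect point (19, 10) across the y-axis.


Reflection across y-axis: (x, y) -> (-x, y)
(19, 10) -> (-19, 10)

(-19, 10)


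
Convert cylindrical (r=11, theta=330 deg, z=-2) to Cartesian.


x = 11 * cos(330) = 9.5263
y = 11 * sin(330) = -5.5
z = -2

(9.5263, -5.5, -2)


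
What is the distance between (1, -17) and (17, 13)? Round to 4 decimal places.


d = sqrt((17-1)^2 + (13--17)^2) = 34

34


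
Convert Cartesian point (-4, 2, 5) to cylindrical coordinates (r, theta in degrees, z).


r = sqrt((-4)^2 + 2^2) = 4.4721
theta = atan2(2, -4) = 153.4349 deg
z = 5

r = 4.4721, theta = 153.4349 deg, z = 5


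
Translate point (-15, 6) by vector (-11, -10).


Translation: (x+dx, y+dy) = (-15+-11, 6+-10) = (-26, -4)

(-26, -4)


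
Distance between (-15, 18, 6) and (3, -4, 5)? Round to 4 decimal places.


d = sqrt((3--15)^2 + (-4-18)^2 + (5-6)^2) = 28.4429

28.4429


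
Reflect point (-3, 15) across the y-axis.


Reflection across y-axis: (x, y) -> (-x, y)
(-3, 15) -> (3, 15)

(3, 15)


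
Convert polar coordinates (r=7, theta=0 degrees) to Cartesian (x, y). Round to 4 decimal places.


x = 7 * cos(0) = 7
y = 7 * sin(0) = 0

(7, 0)


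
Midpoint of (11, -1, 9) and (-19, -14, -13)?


Midpoint = ((11+-19)/2, (-1+-14)/2, (9+-13)/2) = (-4, -7.5, -2)

(-4, -7.5, -2)


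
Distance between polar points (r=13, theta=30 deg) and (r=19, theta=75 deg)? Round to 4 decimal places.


d = sqrt(r1^2 + r2^2 - 2*r1*r2*cos(t2-t1))
d = sqrt(13^2 + 19^2 - 2*13*19*cos(75-30)) = 13.4421

13.4421


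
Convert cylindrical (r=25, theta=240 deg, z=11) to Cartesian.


x = 25 * cos(240) = -12.5
y = 25 * sin(240) = -21.6506
z = 11

(-12.5, -21.6506, 11)


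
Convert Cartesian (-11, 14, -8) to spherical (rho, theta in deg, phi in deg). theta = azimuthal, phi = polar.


rho = sqrt((-11)^2 + 14^2 + (-8)^2) = 19.5192
theta = atan2(14, -11) = 128.1572 deg
phi = acos(-8/19.5192) = 114.1956 deg

rho = 19.5192, theta = 128.1572 deg, phi = 114.1956 deg


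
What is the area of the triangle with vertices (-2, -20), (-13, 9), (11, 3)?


Area = |x1(y2-y3) + x2(y3-y1) + x3(y1-y2)| / 2
= |-2*(9-3) + -13*(3--20) + 11*(-20-9)| / 2
= 315

315


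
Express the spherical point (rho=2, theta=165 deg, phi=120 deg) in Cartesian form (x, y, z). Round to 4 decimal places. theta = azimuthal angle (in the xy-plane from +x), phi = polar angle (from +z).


x = 2 * sin(120) * cos(165) = -1.673
y = 2 * sin(120) * sin(165) = 0.4483
z = 2 * cos(120) = -1

(-1.673, 0.4483, -1)


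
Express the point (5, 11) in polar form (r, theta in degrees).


r = sqrt(5^2 + 11^2) = 12.083
theta = atan2(11, 5) = 65.556 degrees

r = 12.083, theta = 65.556 degrees


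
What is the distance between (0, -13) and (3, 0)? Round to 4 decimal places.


d = sqrt((3-0)^2 + (0--13)^2) = 13.3417

13.3417


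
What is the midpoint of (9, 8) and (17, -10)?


Midpoint = ((9+17)/2, (8+-10)/2) = (13, -1)

(13, -1)


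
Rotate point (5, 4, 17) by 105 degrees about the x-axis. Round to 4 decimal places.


x' = 5
y' = 4*cos(105) - 17*sin(105) = -17.456
z' = 4*sin(105) + 17*cos(105) = -0.5362

(5, -17.456, -0.5362)


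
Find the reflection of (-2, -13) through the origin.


Reflection through origin: (x, y) -> (-x, -y)
(-2, -13) -> (2, 13)

(2, 13)


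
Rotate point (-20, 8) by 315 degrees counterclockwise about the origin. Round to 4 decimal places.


x' = -20*cos(315) - 8*sin(315) = -8.4853
y' = -20*sin(315) + 8*cos(315) = 19.799

(-8.4853, 19.799)


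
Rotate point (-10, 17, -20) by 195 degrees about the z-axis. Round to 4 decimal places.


x' = -10*cos(195) - 17*sin(195) = 14.0592
y' = -10*sin(195) + 17*cos(195) = -13.8325
z' = -20

(14.0592, -13.8325, -20)


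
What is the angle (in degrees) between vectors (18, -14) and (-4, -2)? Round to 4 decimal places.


dot = 18*-4 + -14*-2 = -44
|u| = 22.8035, |v| = 4.4721
cos(angle) = -0.4315
angle = 115.56 degrees

115.56 degrees


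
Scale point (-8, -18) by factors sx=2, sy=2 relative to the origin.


Scaling: (x*sx, y*sy) = (-8*2, -18*2) = (-16, -36)

(-16, -36)


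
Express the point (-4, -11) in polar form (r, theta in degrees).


r = sqrt((-4)^2 + (-11)^2) = 11.7047
theta = atan2(-11, -4) = 250.0169 degrees

r = 11.7047, theta = 250.0169 degrees


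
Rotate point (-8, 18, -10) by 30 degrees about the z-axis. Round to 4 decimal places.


x' = -8*cos(30) - 18*sin(30) = -15.9282
y' = -8*sin(30) + 18*cos(30) = 11.5885
z' = -10

(-15.9282, 11.5885, -10)


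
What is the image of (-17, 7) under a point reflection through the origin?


Reflection through origin: (x, y) -> (-x, -y)
(-17, 7) -> (17, -7)

(17, -7)


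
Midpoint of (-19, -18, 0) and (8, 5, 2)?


Midpoint = ((-19+8)/2, (-18+5)/2, (0+2)/2) = (-5.5, -6.5, 1)

(-5.5, -6.5, 1)


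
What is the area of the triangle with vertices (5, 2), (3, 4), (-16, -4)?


Area = |x1(y2-y3) + x2(y3-y1) + x3(y1-y2)| / 2
= |5*(4--4) + 3*(-4-2) + -16*(2-4)| / 2
= 27

27


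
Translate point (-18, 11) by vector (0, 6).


Translation: (x+dx, y+dy) = (-18+0, 11+6) = (-18, 17)

(-18, 17)


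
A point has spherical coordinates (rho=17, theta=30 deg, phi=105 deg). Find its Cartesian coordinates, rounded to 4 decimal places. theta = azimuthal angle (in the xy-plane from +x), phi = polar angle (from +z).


x = 17 * sin(105) * cos(30) = 14.2208
y = 17 * sin(105) * sin(30) = 8.2104
z = 17 * cos(105) = -4.3999

(14.2208, 8.2104, -4.3999)


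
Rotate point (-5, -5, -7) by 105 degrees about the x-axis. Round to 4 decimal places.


x' = -5
y' = -5*cos(105) - -7*sin(105) = 8.0556
z' = -5*sin(105) + -7*cos(105) = -3.0179

(-5, 8.0556, -3.0179)


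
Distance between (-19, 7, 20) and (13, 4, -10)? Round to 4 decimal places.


d = sqrt((13--19)^2 + (4-7)^2 + (-10-20)^2) = 43.9659

43.9659


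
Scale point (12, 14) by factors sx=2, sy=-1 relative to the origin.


Scaling: (x*sx, y*sy) = (12*2, 14*-1) = (24, -14)

(24, -14)


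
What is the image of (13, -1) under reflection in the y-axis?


Reflection across y-axis: (x, y) -> (-x, y)
(13, -1) -> (-13, -1)

(-13, -1)


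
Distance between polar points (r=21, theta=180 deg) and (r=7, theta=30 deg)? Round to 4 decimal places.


d = sqrt(r1^2 + r2^2 - 2*r1*r2*cos(t2-t1))
d = sqrt(21^2 + 7^2 - 2*21*7*cos(30-180)) = 27.2876

27.2876


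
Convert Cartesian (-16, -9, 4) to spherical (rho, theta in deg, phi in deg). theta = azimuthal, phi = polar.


rho = sqrt((-16)^2 + (-9)^2 + 4^2) = 18.7883
theta = atan2(-9, -16) = 209.3578 deg
phi = acos(4/18.7883) = 77.7077 deg

rho = 18.7883, theta = 209.3578 deg, phi = 77.7077 deg


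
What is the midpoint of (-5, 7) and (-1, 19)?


Midpoint = ((-5+-1)/2, (7+19)/2) = (-3, 13)

(-3, 13)


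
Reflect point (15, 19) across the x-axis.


Reflection across x-axis: (x, y) -> (x, -y)
(15, 19) -> (15, -19)

(15, -19)


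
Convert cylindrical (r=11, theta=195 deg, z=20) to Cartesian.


x = 11 * cos(195) = -10.6252
y = 11 * sin(195) = -2.847
z = 20

(-10.6252, -2.847, 20)


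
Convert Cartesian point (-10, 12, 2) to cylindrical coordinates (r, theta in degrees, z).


r = sqrt((-10)^2 + 12^2) = 15.6205
theta = atan2(12, -10) = 129.8056 deg
z = 2

r = 15.6205, theta = 129.8056 deg, z = 2
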